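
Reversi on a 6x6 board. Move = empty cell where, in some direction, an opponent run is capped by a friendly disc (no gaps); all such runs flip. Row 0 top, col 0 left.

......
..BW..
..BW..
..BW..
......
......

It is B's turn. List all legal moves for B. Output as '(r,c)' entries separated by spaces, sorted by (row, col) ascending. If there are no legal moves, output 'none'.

(0,2): no bracket -> illegal
(0,3): no bracket -> illegal
(0,4): flips 1 -> legal
(1,4): flips 2 -> legal
(2,4): flips 1 -> legal
(3,4): flips 2 -> legal
(4,2): no bracket -> illegal
(4,3): no bracket -> illegal
(4,4): flips 1 -> legal

Answer: (0,4) (1,4) (2,4) (3,4) (4,4)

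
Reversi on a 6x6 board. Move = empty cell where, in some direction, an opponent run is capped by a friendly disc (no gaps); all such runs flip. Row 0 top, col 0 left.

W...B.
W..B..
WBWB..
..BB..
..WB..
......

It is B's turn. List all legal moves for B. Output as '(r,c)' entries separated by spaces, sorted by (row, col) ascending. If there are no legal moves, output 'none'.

(0,1): no bracket -> illegal
(1,1): flips 1 -> legal
(1,2): flips 1 -> legal
(3,0): no bracket -> illegal
(3,1): flips 1 -> legal
(4,1): flips 1 -> legal
(5,1): flips 1 -> legal
(5,2): flips 1 -> legal
(5,3): no bracket -> illegal

Answer: (1,1) (1,2) (3,1) (4,1) (5,1) (5,2)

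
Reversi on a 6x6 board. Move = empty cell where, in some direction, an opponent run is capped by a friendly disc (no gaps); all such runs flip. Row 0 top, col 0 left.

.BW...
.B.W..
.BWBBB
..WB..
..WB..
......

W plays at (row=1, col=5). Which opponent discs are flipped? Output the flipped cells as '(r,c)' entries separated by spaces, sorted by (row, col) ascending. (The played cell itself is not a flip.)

Dir NW: first cell '.' (not opp) -> no flip
Dir N: first cell '.' (not opp) -> no flip
Dir NE: edge -> no flip
Dir W: first cell '.' (not opp) -> no flip
Dir E: edge -> no flip
Dir SW: opp run (2,4) (3,3) capped by W -> flip
Dir S: opp run (2,5), next='.' -> no flip
Dir SE: edge -> no flip

Answer: (2,4) (3,3)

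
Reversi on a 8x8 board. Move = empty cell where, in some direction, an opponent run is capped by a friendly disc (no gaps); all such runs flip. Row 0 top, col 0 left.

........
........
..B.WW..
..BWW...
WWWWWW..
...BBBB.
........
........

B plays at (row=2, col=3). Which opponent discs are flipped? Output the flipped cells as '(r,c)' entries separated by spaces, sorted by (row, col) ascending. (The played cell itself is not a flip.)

Answer: (3,3) (3,4) (4,3) (4,5)

Derivation:
Dir NW: first cell '.' (not opp) -> no flip
Dir N: first cell '.' (not opp) -> no flip
Dir NE: first cell '.' (not opp) -> no flip
Dir W: first cell 'B' (not opp) -> no flip
Dir E: opp run (2,4) (2,5), next='.' -> no flip
Dir SW: first cell 'B' (not opp) -> no flip
Dir S: opp run (3,3) (4,3) capped by B -> flip
Dir SE: opp run (3,4) (4,5) capped by B -> flip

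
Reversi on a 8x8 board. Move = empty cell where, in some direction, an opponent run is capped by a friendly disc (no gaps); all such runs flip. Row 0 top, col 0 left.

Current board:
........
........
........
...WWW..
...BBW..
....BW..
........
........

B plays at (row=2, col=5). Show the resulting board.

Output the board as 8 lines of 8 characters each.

Answer: ........
........
.....B..
...WBW..
...BBW..
....BW..
........
........

Derivation:
Place B at (2,5); scan 8 dirs for brackets.
Dir NW: first cell '.' (not opp) -> no flip
Dir N: first cell '.' (not opp) -> no flip
Dir NE: first cell '.' (not opp) -> no flip
Dir W: first cell '.' (not opp) -> no flip
Dir E: first cell '.' (not opp) -> no flip
Dir SW: opp run (3,4) capped by B -> flip
Dir S: opp run (3,5) (4,5) (5,5), next='.' -> no flip
Dir SE: first cell '.' (not opp) -> no flip
All flips: (3,4)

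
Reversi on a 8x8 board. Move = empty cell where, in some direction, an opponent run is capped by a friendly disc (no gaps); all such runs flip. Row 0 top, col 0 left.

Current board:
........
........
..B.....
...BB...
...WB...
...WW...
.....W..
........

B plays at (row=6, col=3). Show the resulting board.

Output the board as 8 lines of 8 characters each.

Answer: ........
........
..B.....
...BB...
...BB...
...BW...
...B.W..
........

Derivation:
Place B at (6,3); scan 8 dirs for brackets.
Dir NW: first cell '.' (not opp) -> no flip
Dir N: opp run (5,3) (4,3) capped by B -> flip
Dir NE: opp run (5,4), next='.' -> no flip
Dir W: first cell '.' (not opp) -> no flip
Dir E: first cell '.' (not opp) -> no flip
Dir SW: first cell '.' (not opp) -> no flip
Dir S: first cell '.' (not opp) -> no flip
Dir SE: first cell '.' (not opp) -> no flip
All flips: (4,3) (5,3)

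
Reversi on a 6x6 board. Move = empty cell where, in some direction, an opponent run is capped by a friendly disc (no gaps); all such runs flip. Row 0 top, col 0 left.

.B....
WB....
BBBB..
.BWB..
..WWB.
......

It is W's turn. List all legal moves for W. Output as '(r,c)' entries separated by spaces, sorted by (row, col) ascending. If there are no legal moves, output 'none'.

Answer: (1,2) (1,3) (1,4) (2,4) (3,0) (3,4) (4,5)

Derivation:
(0,0): no bracket -> illegal
(0,2): no bracket -> illegal
(1,2): flips 2 -> legal
(1,3): flips 2 -> legal
(1,4): flips 1 -> legal
(2,4): flips 1 -> legal
(3,0): flips 2 -> legal
(3,4): flips 1 -> legal
(3,5): no bracket -> illegal
(4,0): no bracket -> illegal
(4,1): no bracket -> illegal
(4,5): flips 1 -> legal
(5,3): no bracket -> illegal
(5,4): no bracket -> illegal
(5,5): no bracket -> illegal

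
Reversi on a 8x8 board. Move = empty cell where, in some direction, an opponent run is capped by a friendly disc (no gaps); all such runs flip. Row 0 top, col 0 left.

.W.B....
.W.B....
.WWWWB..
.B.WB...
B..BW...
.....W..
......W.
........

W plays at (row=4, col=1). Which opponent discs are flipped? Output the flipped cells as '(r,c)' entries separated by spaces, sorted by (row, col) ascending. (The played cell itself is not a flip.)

Dir NW: first cell '.' (not opp) -> no flip
Dir N: opp run (3,1) capped by W -> flip
Dir NE: first cell '.' (not opp) -> no flip
Dir W: opp run (4,0), next=edge -> no flip
Dir E: first cell '.' (not opp) -> no flip
Dir SW: first cell '.' (not opp) -> no flip
Dir S: first cell '.' (not opp) -> no flip
Dir SE: first cell '.' (not opp) -> no flip

Answer: (3,1)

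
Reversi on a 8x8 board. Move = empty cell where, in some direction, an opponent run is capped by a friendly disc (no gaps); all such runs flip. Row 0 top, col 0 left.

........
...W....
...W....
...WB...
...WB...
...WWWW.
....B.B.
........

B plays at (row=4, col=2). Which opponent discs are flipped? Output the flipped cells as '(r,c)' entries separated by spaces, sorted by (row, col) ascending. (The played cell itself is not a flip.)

Dir NW: first cell '.' (not opp) -> no flip
Dir N: first cell '.' (not opp) -> no flip
Dir NE: opp run (3,3), next='.' -> no flip
Dir W: first cell '.' (not opp) -> no flip
Dir E: opp run (4,3) capped by B -> flip
Dir SW: first cell '.' (not opp) -> no flip
Dir S: first cell '.' (not opp) -> no flip
Dir SE: opp run (5,3) capped by B -> flip

Answer: (4,3) (5,3)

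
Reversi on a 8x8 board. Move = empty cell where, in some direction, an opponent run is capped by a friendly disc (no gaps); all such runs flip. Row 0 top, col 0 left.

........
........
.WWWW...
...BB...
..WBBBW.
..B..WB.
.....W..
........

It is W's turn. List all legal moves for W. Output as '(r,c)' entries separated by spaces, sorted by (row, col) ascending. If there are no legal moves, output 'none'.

(2,5): no bracket -> illegal
(3,2): no bracket -> illegal
(3,5): flips 1 -> legal
(3,6): no bracket -> illegal
(4,1): no bracket -> illegal
(4,7): flips 1 -> legal
(5,1): no bracket -> illegal
(5,3): flips 2 -> legal
(5,4): flips 2 -> legal
(5,7): flips 1 -> legal
(6,1): no bracket -> illegal
(6,2): flips 1 -> legal
(6,3): no bracket -> illegal
(6,6): flips 1 -> legal
(6,7): flips 3 -> legal

Answer: (3,5) (4,7) (5,3) (5,4) (5,7) (6,2) (6,6) (6,7)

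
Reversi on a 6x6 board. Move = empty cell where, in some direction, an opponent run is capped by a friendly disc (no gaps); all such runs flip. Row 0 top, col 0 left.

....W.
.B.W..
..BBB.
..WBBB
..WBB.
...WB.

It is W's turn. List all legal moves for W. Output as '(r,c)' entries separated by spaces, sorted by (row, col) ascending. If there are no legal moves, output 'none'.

Answer: (1,2) (1,4) (1,5) (3,1) (4,5) (5,5)

Derivation:
(0,0): no bracket -> illegal
(0,1): no bracket -> illegal
(0,2): no bracket -> illegal
(1,0): no bracket -> illegal
(1,2): flips 1 -> legal
(1,4): flips 1 -> legal
(1,5): flips 2 -> legal
(2,0): no bracket -> illegal
(2,1): no bracket -> illegal
(2,5): no bracket -> illegal
(3,1): flips 1 -> legal
(4,5): flips 2 -> legal
(5,2): no bracket -> illegal
(5,5): flips 1 -> legal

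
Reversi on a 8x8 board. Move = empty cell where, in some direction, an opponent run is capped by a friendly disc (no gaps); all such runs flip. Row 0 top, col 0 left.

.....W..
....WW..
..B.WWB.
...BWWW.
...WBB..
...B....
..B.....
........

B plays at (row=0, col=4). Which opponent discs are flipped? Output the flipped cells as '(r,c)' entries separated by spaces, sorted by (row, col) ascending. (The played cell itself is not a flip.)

Dir NW: edge -> no flip
Dir N: edge -> no flip
Dir NE: edge -> no flip
Dir W: first cell '.' (not opp) -> no flip
Dir E: opp run (0,5), next='.' -> no flip
Dir SW: first cell '.' (not opp) -> no flip
Dir S: opp run (1,4) (2,4) (3,4) capped by B -> flip
Dir SE: opp run (1,5) capped by B -> flip

Answer: (1,4) (1,5) (2,4) (3,4)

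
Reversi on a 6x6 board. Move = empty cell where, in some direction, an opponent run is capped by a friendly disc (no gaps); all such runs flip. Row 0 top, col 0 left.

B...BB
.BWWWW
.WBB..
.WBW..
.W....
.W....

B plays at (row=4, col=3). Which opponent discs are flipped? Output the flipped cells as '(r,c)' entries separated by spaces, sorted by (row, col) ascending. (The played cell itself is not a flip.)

Dir NW: first cell 'B' (not opp) -> no flip
Dir N: opp run (3,3) capped by B -> flip
Dir NE: first cell '.' (not opp) -> no flip
Dir W: first cell '.' (not opp) -> no flip
Dir E: first cell '.' (not opp) -> no flip
Dir SW: first cell '.' (not opp) -> no flip
Dir S: first cell '.' (not opp) -> no flip
Dir SE: first cell '.' (not opp) -> no flip

Answer: (3,3)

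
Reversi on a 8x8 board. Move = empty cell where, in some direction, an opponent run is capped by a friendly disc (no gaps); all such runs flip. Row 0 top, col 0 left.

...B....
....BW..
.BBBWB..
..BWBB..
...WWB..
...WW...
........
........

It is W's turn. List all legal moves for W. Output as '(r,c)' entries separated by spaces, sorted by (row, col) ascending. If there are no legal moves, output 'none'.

Answer: (0,4) (1,0) (1,1) (1,3) (1,6) (2,0) (2,6) (3,1) (3,6) (4,6) (5,5)

Derivation:
(0,2): no bracket -> illegal
(0,4): flips 1 -> legal
(0,5): no bracket -> illegal
(1,0): flips 2 -> legal
(1,1): flips 1 -> legal
(1,2): no bracket -> illegal
(1,3): flips 2 -> legal
(1,6): flips 2 -> legal
(2,0): flips 3 -> legal
(2,6): flips 2 -> legal
(3,0): no bracket -> illegal
(3,1): flips 1 -> legal
(3,6): flips 3 -> legal
(4,1): no bracket -> illegal
(4,2): no bracket -> illegal
(4,6): flips 2 -> legal
(5,5): flips 3 -> legal
(5,6): no bracket -> illegal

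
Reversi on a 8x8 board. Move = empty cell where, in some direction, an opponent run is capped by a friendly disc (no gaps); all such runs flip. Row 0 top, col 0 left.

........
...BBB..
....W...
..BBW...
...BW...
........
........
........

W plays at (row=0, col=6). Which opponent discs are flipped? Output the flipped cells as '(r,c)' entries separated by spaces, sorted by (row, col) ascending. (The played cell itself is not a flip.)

Dir NW: edge -> no flip
Dir N: edge -> no flip
Dir NE: edge -> no flip
Dir W: first cell '.' (not opp) -> no flip
Dir E: first cell '.' (not opp) -> no flip
Dir SW: opp run (1,5) capped by W -> flip
Dir S: first cell '.' (not opp) -> no flip
Dir SE: first cell '.' (not opp) -> no flip

Answer: (1,5)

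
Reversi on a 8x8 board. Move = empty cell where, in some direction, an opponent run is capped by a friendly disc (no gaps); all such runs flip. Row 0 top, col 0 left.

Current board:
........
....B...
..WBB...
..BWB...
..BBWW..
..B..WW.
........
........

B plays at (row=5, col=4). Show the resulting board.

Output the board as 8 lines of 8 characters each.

Answer: ........
....B...
..WBB...
..BWB...
..BBBW..
..B.BWW.
........
........

Derivation:
Place B at (5,4); scan 8 dirs for brackets.
Dir NW: first cell 'B' (not opp) -> no flip
Dir N: opp run (4,4) capped by B -> flip
Dir NE: opp run (4,5), next='.' -> no flip
Dir W: first cell '.' (not opp) -> no flip
Dir E: opp run (5,5) (5,6), next='.' -> no flip
Dir SW: first cell '.' (not opp) -> no flip
Dir S: first cell '.' (not opp) -> no flip
Dir SE: first cell '.' (not opp) -> no flip
All flips: (4,4)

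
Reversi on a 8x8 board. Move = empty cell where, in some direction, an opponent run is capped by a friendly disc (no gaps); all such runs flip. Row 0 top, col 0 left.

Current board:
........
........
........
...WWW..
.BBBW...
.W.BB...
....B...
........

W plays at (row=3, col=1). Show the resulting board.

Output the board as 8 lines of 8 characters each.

Place W at (3,1); scan 8 dirs for brackets.
Dir NW: first cell '.' (not opp) -> no flip
Dir N: first cell '.' (not opp) -> no flip
Dir NE: first cell '.' (not opp) -> no flip
Dir W: first cell '.' (not opp) -> no flip
Dir E: first cell '.' (not opp) -> no flip
Dir SW: first cell '.' (not opp) -> no flip
Dir S: opp run (4,1) capped by W -> flip
Dir SE: opp run (4,2) (5,3) (6,4), next='.' -> no flip
All flips: (4,1)

Answer: ........
........
........
.W.WWW..
.WBBW...
.W.BB...
....B...
........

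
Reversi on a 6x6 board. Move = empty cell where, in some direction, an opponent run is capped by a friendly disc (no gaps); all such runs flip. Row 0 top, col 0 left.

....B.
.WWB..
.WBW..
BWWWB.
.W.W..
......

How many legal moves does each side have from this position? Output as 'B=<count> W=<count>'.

-- B to move --
(0,0): flips 1 -> legal
(0,1): flips 2 -> legal
(0,2): flips 1 -> legal
(0,3): flips 2 -> legal
(1,0): flips 2 -> legal
(1,4): no bracket -> illegal
(2,0): flips 1 -> legal
(2,4): flips 1 -> legal
(4,0): flips 1 -> legal
(4,2): flips 1 -> legal
(4,4): flips 1 -> legal
(5,0): no bracket -> illegal
(5,1): no bracket -> illegal
(5,2): flips 2 -> legal
(5,3): flips 3 -> legal
(5,4): no bracket -> illegal
B mobility = 12
-- W to move --
(0,2): no bracket -> illegal
(0,3): flips 1 -> legal
(0,5): no bracket -> illegal
(1,4): flips 1 -> legal
(1,5): no bracket -> illegal
(2,0): no bracket -> illegal
(2,4): no bracket -> illegal
(2,5): flips 1 -> legal
(3,5): flips 1 -> legal
(4,0): no bracket -> illegal
(4,4): no bracket -> illegal
(4,5): flips 1 -> legal
W mobility = 5

Answer: B=12 W=5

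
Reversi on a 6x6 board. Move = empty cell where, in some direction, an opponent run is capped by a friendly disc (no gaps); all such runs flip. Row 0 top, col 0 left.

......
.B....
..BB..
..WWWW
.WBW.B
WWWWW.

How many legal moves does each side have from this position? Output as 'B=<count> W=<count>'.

Answer: B=4 W=6

Derivation:
-- B to move --
(2,1): no bracket -> illegal
(2,4): flips 1 -> legal
(2,5): flips 1 -> legal
(3,0): no bracket -> illegal
(3,1): no bracket -> illegal
(4,0): flips 1 -> legal
(4,4): flips 2 -> legal
(5,5): no bracket -> illegal
B mobility = 4
-- W to move --
(0,0): flips 2 -> legal
(0,1): no bracket -> illegal
(0,2): no bracket -> illegal
(1,0): no bracket -> illegal
(1,2): flips 2 -> legal
(1,3): flips 1 -> legal
(1,4): flips 1 -> legal
(2,0): no bracket -> illegal
(2,1): no bracket -> illegal
(2,4): no bracket -> illegal
(3,1): flips 1 -> legal
(4,4): no bracket -> illegal
(5,5): flips 1 -> legal
W mobility = 6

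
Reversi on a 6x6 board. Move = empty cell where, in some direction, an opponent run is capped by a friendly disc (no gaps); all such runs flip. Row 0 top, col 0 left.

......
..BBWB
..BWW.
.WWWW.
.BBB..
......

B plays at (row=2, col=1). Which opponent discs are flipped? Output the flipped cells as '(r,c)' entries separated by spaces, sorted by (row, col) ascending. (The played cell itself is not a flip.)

Answer: (3,1) (3,2)

Derivation:
Dir NW: first cell '.' (not opp) -> no flip
Dir N: first cell '.' (not opp) -> no flip
Dir NE: first cell 'B' (not opp) -> no flip
Dir W: first cell '.' (not opp) -> no flip
Dir E: first cell 'B' (not opp) -> no flip
Dir SW: first cell '.' (not opp) -> no flip
Dir S: opp run (3,1) capped by B -> flip
Dir SE: opp run (3,2) capped by B -> flip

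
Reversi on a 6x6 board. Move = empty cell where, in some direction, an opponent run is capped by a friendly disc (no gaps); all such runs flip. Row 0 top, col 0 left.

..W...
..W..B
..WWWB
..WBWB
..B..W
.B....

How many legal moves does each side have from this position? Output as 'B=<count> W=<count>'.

-- B to move --
(0,1): no bracket -> illegal
(0,3): no bracket -> illegal
(1,1): flips 1 -> legal
(1,3): flips 2 -> legal
(1,4): no bracket -> illegal
(2,1): flips 3 -> legal
(3,1): flips 1 -> legal
(4,1): no bracket -> illegal
(4,3): flips 1 -> legal
(4,4): no bracket -> illegal
(5,4): no bracket -> illegal
(5,5): flips 1 -> legal
B mobility = 6
-- W to move --
(0,4): no bracket -> illegal
(0,5): flips 3 -> legal
(1,4): no bracket -> illegal
(3,1): no bracket -> illegal
(4,0): no bracket -> illegal
(4,1): no bracket -> illegal
(4,3): flips 1 -> legal
(4,4): flips 1 -> legal
(5,0): no bracket -> illegal
(5,2): flips 1 -> legal
(5,3): no bracket -> illegal
W mobility = 4

Answer: B=6 W=4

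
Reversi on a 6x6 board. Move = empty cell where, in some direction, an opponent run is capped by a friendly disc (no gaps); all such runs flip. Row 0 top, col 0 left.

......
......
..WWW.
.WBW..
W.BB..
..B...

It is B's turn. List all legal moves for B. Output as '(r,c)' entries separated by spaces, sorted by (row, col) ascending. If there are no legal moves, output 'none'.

Answer: (1,2) (1,3) (1,4) (1,5) (2,0) (3,0) (3,4)

Derivation:
(1,1): no bracket -> illegal
(1,2): flips 1 -> legal
(1,3): flips 2 -> legal
(1,4): flips 1 -> legal
(1,5): flips 2 -> legal
(2,0): flips 1 -> legal
(2,1): no bracket -> illegal
(2,5): no bracket -> illegal
(3,0): flips 1 -> legal
(3,4): flips 1 -> legal
(3,5): no bracket -> illegal
(4,1): no bracket -> illegal
(4,4): no bracket -> illegal
(5,0): no bracket -> illegal
(5,1): no bracket -> illegal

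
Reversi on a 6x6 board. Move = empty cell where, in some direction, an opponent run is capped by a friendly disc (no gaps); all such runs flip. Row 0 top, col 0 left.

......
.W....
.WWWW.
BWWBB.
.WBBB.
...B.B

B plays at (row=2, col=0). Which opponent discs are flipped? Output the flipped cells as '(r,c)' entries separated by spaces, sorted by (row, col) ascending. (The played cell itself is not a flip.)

Answer: (3,1)

Derivation:
Dir NW: edge -> no flip
Dir N: first cell '.' (not opp) -> no flip
Dir NE: opp run (1,1), next='.' -> no flip
Dir W: edge -> no flip
Dir E: opp run (2,1) (2,2) (2,3) (2,4), next='.' -> no flip
Dir SW: edge -> no flip
Dir S: first cell 'B' (not opp) -> no flip
Dir SE: opp run (3,1) capped by B -> flip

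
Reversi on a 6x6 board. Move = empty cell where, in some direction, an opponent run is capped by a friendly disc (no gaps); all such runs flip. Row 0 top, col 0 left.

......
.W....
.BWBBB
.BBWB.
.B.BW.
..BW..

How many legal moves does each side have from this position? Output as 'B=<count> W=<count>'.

-- B to move --
(0,0): no bracket -> illegal
(0,1): flips 1 -> legal
(0,2): no bracket -> illegal
(1,0): no bracket -> illegal
(1,2): flips 1 -> legal
(1,3): flips 1 -> legal
(2,0): no bracket -> illegal
(3,5): no bracket -> illegal
(4,2): flips 1 -> legal
(4,5): flips 1 -> legal
(5,4): flips 2 -> legal
(5,5): no bracket -> illegal
B mobility = 6
-- W to move --
(1,0): no bracket -> illegal
(1,2): no bracket -> illegal
(1,3): flips 1 -> legal
(1,4): flips 2 -> legal
(1,5): flips 1 -> legal
(2,0): flips 1 -> legal
(3,0): flips 2 -> legal
(3,5): flips 1 -> legal
(4,0): flips 1 -> legal
(4,2): flips 2 -> legal
(4,5): no bracket -> illegal
(5,0): no bracket -> illegal
(5,1): flips 4 -> legal
(5,4): no bracket -> illegal
W mobility = 9

Answer: B=6 W=9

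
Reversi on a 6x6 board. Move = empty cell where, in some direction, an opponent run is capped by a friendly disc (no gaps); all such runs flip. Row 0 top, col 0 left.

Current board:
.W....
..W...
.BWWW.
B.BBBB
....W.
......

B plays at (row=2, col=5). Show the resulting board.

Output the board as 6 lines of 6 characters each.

Place B at (2,5); scan 8 dirs for brackets.
Dir NW: first cell '.' (not opp) -> no flip
Dir N: first cell '.' (not opp) -> no flip
Dir NE: edge -> no flip
Dir W: opp run (2,4) (2,3) (2,2) capped by B -> flip
Dir E: edge -> no flip
Dir SW: first cell 'B' (not opp) -> no flip
Dir S: first cell 'B' (not opp) -> no flip
Dir SE: edge -> no flip
All flips: (2,2) (2,3) (2,4)

Answer: .W....
..W...
.BBBBB
B.BBBB
....W.
......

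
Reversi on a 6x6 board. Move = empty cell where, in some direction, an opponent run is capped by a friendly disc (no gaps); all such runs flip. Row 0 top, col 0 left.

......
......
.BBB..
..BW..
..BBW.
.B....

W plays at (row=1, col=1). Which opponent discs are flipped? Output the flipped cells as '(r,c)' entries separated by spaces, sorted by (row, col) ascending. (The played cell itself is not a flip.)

Dir NW: first cell '.' (not opp) -> no flip
Dir N: first cell '.' (not opp) -> no flip
Dir NE: first cell '.' (not opp) -> no flip
Dir W: first cell '.' (not opp) -> no flip
Dir E: first cell '.' (not opp) -> no flip
Dir SW: first cell '.' (not opp) -> no flip
Dir S: opp run (2,1), next='.' -> no flip
Dir SE: opp run (2,2) capped by W -> flip

Answer: (2,2)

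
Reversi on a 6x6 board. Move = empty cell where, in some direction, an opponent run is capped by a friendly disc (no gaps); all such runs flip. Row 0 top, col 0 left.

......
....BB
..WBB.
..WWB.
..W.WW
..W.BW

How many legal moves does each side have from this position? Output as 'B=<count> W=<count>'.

-- B to move --
(1,1): no bracket -> illegal
(1,2): no bracket -> illegal
(1,3): no bracket -> illegal
(2,1): flips 1 -> legal
(3,1): flips 2 -> legal
(3,5): no bracket -> illegal
(4,1): flips 1 -> legal
(4,3): flips 1 -> legal
(5,1): flips 2 -> legal
(5,3): no bracket -> illegal
B mobility = 5
-- W to move --
(0,3): no bracket -> illegal
(0,4): flips 3 -> legal
(0,5): flips 2 -> legal
(1,2): flips 2 -> legal
(1,3): flips 1 -> legal
(2,5): flips 2 -> legal
(3,5): flips 1 -> legal
(4,3): no bracket -> illegal
(5,3): flips 1 -> legal
W mobility = 7

Answer: B=5 W=7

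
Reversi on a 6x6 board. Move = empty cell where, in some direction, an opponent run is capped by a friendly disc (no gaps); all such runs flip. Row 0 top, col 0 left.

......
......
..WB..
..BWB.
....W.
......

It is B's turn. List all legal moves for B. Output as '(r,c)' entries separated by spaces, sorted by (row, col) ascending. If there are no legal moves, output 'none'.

Answer: (1,2) (2,1) (4,3) (5,4)

Derivation:
(1,1): no bracket -> illegal
(1,2): flips 1 -> legal
(1,3): no bracket -> illegal
(2,1): flips 1 -> legal
(2,4): no bracket -> illegal
(3,1): no bracket -> illegal
(3,5): no bracket -> illegal
(4,2): no bracket -> illegal
(4,3): flips 1 -> legal
(4,5): no bracket -> illegal
(5,3): no bracket -> illegal
(5,4): flips 1 -> legal
(5,5): no bracket -> illegal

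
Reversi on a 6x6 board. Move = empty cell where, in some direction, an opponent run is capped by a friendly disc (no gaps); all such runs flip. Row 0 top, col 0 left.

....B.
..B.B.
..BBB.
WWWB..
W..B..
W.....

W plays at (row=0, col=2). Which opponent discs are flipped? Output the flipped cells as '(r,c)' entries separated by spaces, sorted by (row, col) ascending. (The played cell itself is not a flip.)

Answer: (1,2) (2,2)

Derivation:
Dir NW: edge -> no flip
Dir N: edge -> no flip
Dir NE: edge -> no flip
Dir W: first cell '.' (not opp) -> no flip
Dir E: first cell '.' (not opp) -> no flip
Dir SW: first cell '.' (not opp) -> no flip
Dir S: opp run (1,2) (2,2) capped by W -> flip
Dir SE: first cell '.' (not opp) -> no flip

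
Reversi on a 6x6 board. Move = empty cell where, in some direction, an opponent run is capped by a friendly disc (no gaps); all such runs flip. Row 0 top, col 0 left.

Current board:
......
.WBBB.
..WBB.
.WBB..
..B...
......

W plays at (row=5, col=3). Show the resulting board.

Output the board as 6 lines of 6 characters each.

Answer: ......
.WBBB.
..WBB.
.WBB..
..W...
...W..

Derivation:
Place W at (5,3); scan 8 dirs for brackets.
Dir NW: opp run (4,2) capped by W -> flip
Dir N: first cell '.' (not opp) -> no flip
Dir NE: first cell '.' (not opp) -> no flip
Dir W: first cell '.' (not opp) -> no flip
Dir E: first cell '.' (not opp) -> no flip
Dir SW: edge -> no flip
Dir S: edge -> no flip
Dir SE: edge -> no flip
All flips: (4,2)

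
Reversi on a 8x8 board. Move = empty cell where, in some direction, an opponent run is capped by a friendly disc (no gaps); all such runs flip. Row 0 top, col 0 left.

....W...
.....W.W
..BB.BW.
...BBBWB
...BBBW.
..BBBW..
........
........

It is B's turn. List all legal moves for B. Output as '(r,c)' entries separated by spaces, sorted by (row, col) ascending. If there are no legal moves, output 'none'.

Answer: (0,5) (2,7) (4,7) (5,6) (5,7) (6,4) (6,5) (6,6)

Derivation:
(0,3): no bracket -> illegal
(0,5): flips 1 -> legal
(0,6): no bracket -> illegal
(0,7): no bracket -> illegal
(1,3): no bracket -> illegal
(1,4): no bracket -> illegal
(1,6): no bracket -> illegal
(2,4): no bracket -> illegal
(2,7): flips 2 -> legal
(4,7): flips 2 -> legal
(5,6): flips 1 -> legal
(5,7): flips 1 -> legal
(6,4): flips 2 -> legal
(6,5): flips 1 -> legal
(6,6): flips 1 -> legal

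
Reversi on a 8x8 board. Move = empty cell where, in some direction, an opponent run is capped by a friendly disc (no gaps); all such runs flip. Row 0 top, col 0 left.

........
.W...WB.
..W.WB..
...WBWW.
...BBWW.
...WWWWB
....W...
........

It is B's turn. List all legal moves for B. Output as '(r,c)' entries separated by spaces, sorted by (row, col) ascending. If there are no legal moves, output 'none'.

(0,0): flips 3 -> legal
(0,1): no bracket -> illegal
(0,2): no bracket -> illegal
(0,4): no bracket -> illegal
(0,5): flips 1 -> legal
(0,6): no bracket -> illegal
(1,0): no bracket -> illegal
(1,2): no bracket -> illegal
(1,3): flips 3 -> legal
(1,4): flips 2 -> legal
(2,0): no bracket -> illegal
(2,1): no bracket -> illegal
(2,3): flips 2 -> legal
(2,6): flips 1 -> legal
(2,7): no bracket -> illegal
(3,1): no bracket -> illegal
(3,2): flips 1 -> legal
(3,7): flips 2 -> legal
(4,2): no bracket -> illegal
(4,7): flips 3 -> legal
(5,2): flips 4 -> legal
(6,2): flips 1 -> legal
(6,3): flips 1 -> legal
(6,5): flips 4 -> legal
(6,6): flips 1 -> legal
(6,7): flips 2 -> legal
(7,3): no bracket -> illegal
(7,4): flips 2 -> legal
(7,5): no bracket -> illegal

Answer: (0,0) (0,5) (1,3) (1,4) (2,3) (2,6) (3,2) (3,7) (4,7) (5,2) (6,2) (6,3) (6,5) (6,6) (6,7) (7,4)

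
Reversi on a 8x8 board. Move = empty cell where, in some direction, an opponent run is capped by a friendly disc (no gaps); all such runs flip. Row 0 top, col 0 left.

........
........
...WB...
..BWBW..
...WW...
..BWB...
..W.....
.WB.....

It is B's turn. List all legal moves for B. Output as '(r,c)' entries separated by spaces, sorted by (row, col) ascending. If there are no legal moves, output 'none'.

(1,2): flips 1 -> legal
(1,3): no bracket -> illegal
(1,4): flips 1 -> legal
(2,2): flips 1 -> legal
(2,5): no bracket -> illegal
(2,6): no bracket -> illegal
(3,6): flips 1 -> legal
(4,2): flips 1 -> legal
(4,5): no bracket -> illegal
(4,6): flips 1 -> legal
(5,1): no bracket -> illegal
(5,5): no bracket -> illegal
(6,0): no bracket -> illegal
(6,1): no bracket -> illegal
(6,3): no bracket -> illegal
(6,4): no bracket -> illegal
(7,0): flips 1 -> legal
(7,3): no bracket -> illegal

Answer: (1,2) (1,4) (2,2) (3,6) (4,2) (4,6) (7,0)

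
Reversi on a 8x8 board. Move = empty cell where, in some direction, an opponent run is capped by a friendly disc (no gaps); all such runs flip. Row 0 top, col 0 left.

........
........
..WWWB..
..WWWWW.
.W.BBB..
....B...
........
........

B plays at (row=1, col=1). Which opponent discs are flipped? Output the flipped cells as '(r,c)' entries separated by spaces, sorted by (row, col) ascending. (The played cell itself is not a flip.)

Answer: (2,2) (3,3)

Derivation:
Dir NW: first cell '.' (not opp) -> no flip
Dir N: first cell '.' (not opp) -> no flip
Dir NE: first cell '.' (not opp) -> no flip
Dir W: first cell '.' (not opp) -> no flip
Dir E: first cell '.' (not opp) -> no flip
Dir SW: first cell '.' (not opp) -> no flip
Dir S: first cell '.' (not opp) -> no flip
Dir SE: opp run (2,2) (3,3) capped by B -> flip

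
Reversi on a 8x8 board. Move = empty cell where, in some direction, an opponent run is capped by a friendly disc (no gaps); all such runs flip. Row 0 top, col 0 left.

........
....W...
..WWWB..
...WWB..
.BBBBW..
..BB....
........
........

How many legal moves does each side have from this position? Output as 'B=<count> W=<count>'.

Answer: B=9 W=11

Derivation:
-- B to move --
(0,3): flips 1 -> legal
(0,4): flips 3 -> legal
(0,5): no bracket -> illegal
(1,1): flips 2 -> legal
(1,2): no bracket -> illegal
(1,3): flips 3 -> legal
(1,5): flips 2 -> legal
(2,1): flips 3 -> legal
(3,1): no bracket -> illegal
(3,2): flips 2 -> legal
(3,6): no bracket -> illegal
(4,6): flips 1 -> legal
(5,4): no bracket -> illegal
(5,5): flips 1 -> legal
(5,6): no bracket -> illegal
B mobility = 9
-- W to move --
(1,5): flips 2 -> legal
(1,6): flips 1 -> legal
(2,6): flips 1 -> legal
(3,0): no bracket -> illegal
(3,1): no bracket -> illegal
(3,2): no bracket -> illegal
(3,6): flips 2 -> legal
(4,0): flips 4 -> legal
(4,6): flips 1 -> legal
(5,0): no bracket -> illegal
(5,1): flips 1 -> legal
(5,4): flips 1 -> legal
(5,5): flips 1 -> legal
(6,1): flips 2 -> legal
(6,2): no bracket -> illegal
(6,3): flips 2 -> legal
(6,4): no bracket -> illegal
W mobility = 11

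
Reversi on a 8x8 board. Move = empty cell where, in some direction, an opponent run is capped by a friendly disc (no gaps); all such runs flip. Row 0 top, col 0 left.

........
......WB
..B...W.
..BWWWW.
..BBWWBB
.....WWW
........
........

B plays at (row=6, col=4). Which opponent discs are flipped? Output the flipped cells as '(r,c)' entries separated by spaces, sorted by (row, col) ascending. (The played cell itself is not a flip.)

Dir NW: first cell '.' (not opp) -> no flip
Dir N: first cell '.' (not opp) -> no flip
Dir NE: opp run (5,5) capped by B -> flip
Dir W: first cell '.' (not opp) -> no flip
Dir E: first cell '.' (not opp) -> no flip
Dir SW: first cell '.' (not opp) -> no flip
Dir S: first cell '.' (not opp) -> no flip
Dir SE: first cell '.' (not opp) -> no flip

Answer: (5,5)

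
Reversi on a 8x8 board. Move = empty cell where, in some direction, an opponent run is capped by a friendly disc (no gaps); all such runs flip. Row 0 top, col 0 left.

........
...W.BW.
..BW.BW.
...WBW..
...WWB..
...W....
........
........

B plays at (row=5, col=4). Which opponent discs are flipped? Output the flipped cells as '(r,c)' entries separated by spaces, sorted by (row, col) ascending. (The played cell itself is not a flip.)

Answer: (4,4)

Derivation:
Dir NW: opp run (4,3), next='.' -> no flip
Dir N: opp run (4,4) capped by B -> flip
Dir NE: first cell 'B' (not opp) -> no flip
Dir W: opp run (5,3), next='.' -> no flip
Dir E: first cell '.' (not opp) -> no flip
Dir SW: first cell '.' (not opp) -> no flip
Dir S: first cell '.' (not opp) -> no flip
Dir SE: first cell '.' (not opp) -> no flip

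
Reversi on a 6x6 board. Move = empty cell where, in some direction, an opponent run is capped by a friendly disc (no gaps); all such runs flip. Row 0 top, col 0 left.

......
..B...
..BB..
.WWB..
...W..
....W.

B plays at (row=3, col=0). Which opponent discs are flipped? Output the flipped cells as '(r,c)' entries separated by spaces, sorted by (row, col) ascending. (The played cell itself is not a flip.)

Dir NW: edge -> no flip
Dir N: first cell '.' (not opp) -> no flip
Dir NE: first cell '.' (not opp) -> no flip
Dir W: edge -> no flip
Dir E: opp run (3,1) (3,2) capped by B -> flip
Dir SW: edge -> no flip
Dir S: first cell '.' (not opp) -> no flip
Dir SE: first cell '.' (not opp) -> no flip

Answer: (3,1) (3,2)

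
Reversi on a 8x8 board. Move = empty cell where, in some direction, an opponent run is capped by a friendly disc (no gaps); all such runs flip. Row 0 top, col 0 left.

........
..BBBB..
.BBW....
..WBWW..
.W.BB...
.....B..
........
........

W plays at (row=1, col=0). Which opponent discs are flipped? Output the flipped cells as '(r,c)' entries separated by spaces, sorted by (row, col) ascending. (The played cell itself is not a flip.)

Answer: (2,1)

Derivation:
Dir NW: edge -> no flip
Dir N: first cell '.' (not opp) -> no flip
Dir NE: first cell '.' (not opp) -> no flip
Dir W: edge -> no flip
Dir E: first cell '.' (not opp) -> no flip
Dir SW: edge -> no flip
Dir S: first cell '.' (not opp) -> no flip
Dir SE: opp run (2,1) capped by W -> flip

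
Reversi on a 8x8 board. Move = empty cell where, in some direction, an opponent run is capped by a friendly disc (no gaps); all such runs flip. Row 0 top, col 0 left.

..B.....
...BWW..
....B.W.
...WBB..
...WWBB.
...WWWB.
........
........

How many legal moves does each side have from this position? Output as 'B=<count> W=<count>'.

Answer: B=11 W=6

Derivation:
-- B to move --
(0,3): no bracket -> illegal
(0,4): flips 1 -> legal
(0,5): no bracket -> illegal
(0,6): flips 1 -> legal
(1,6): flips 2 -> legal
(1,7): flips 1 -> legal
(2,2): no bracket -> illegal
(2,3): no bracket -> illegal
(2,5): no bracket -> illegal
(2,7): no bracket -> illegal
(3,2): flips 1 -> legal
(3,6): no bracket -> illegal
(3,7): no bracket -> illegal
(4,2): flips 3 -> legal
(5,2): flips 4 -> legal
(6,2): flips 2 -> legal
(6,3): flips 1 -> legal
(6,4): flips 3 -> legal
(6,5): flips 1 -> legal
(6,6): no bracket -> illegal
B mobility = 11
-- W to move --
(0,1): no bracket -> illegal
(0,3): no bracket -> illegal
(0,4): no bracket -> illegal
(1,1): no bracket -> illegal
(1,2): flips 1 -> legal
(2,2): no bracket -> illegal
(2,3): no bracket -> illegal
(2,5): flips 3 -> legal
(3,6): flips 3 -> legal
(3,7): flips 1 -> legal
(4,7): flips 2 -> legal
(5,7): flips 1 -> legal
(6,5): no bracket -> illegal
(6,6): no bracket -> illegal
(6,7): no bracket -> illegal
W mobility = 6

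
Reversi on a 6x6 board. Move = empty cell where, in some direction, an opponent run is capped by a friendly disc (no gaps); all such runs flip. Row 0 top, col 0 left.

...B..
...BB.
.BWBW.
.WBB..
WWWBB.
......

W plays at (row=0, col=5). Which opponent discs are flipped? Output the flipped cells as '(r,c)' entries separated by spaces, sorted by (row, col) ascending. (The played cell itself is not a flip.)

Dir NW: edge -> no flip
Dir N: edge -> no flip
Dir NE: edge -> no flip
Dir W: first cell '.' (not opp) -> no flip
Dir E: edge -> no flip
Dir SW: opp run (1,4) (2,3) (3,2) capped by W -> flip
Dir S: first cell '.' (not opp) -> no flip
Dir SE: edge -> no flip

Answer: (1,4) (2,3) (3,2)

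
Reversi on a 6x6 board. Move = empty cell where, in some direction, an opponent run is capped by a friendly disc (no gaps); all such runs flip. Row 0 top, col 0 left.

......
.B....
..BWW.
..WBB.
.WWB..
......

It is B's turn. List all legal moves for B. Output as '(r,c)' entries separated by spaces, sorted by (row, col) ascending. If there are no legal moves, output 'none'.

Answer: (1,2) (1,3) (1,4) (1,5) (2,1) (2,5) (3,1) (4,0) (5,1) (5,2)

Derivation:
(1,2): flips 1 -> legal
(1,3): flips 1 -> legal
(1,4): flips 1 -> legal
(1,5): flips 1 -> legal
(2,1): flips 1 -> legal
(2,5): flips 2 -> legal
(3,0): no bracket -> illegal
(3,1): flips 1 -> legal
(3,5): no bracket -> illegal
(4,0): flips 2 -> legal
(5,0): no bracket -> illegal
(5,1): flips 1 -> legal
(5,2): flips 2 -> legal
(5,3): no bracket -> illegal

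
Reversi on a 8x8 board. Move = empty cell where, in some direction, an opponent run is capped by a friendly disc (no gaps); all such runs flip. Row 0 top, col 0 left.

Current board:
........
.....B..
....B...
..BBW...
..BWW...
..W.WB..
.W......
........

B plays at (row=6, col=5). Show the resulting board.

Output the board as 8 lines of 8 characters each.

Answer: ........
.....B..
....B...
..BBW...
..BBW...
..W.BB..
.W...B..
........

Derivation:
Place B at (6,5); scan 8 dirs for brackets.
Dir NW: opp run (5,4) (4,3) capped by B -> flip
Dir N: first cell 'B' (not opp) -> no flip
Dir NE: first cell '.' (not opp) -> no flip
Dir W: first cell '.' (not opp) -> no flip
Dir E: first cell '.' (not opp) -> no flip
Dir SW: first cell '.' (not opp) -> no flip
Dir S: first cell '.' (not opp) -> no flip
Dir SE: first cell '.' (not opp) -> no flip
All flips: (4,3) (5,4)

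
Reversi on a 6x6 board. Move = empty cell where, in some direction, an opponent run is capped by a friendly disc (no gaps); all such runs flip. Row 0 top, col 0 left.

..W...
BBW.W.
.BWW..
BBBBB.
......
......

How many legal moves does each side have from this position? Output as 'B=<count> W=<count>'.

-- B to move --
(0,1): flips 2 -> legal
(0,3): flips 1 -> legal
(0,4): no bracket -> illegal
(0,5): flips 2 -> legal
(1,3): flips 3 -> legal
(1,5): no bracket -> illegal
(2,4): flips 2 -> legal
(2,5): no bracket -> illegal
B mobility = 5
-- W to move --
(0,0): flips 1 -> legal
(0,1): no bracket -> illegal
(2,0): flips 2 -> legal
(2,4): no bracket -> illegal
(2,5): no bracket -> illegal
(3,5): no bracket -> illegal
(4,0): flips 1 -> legal
(4,1): flips 1 -> legal
(4,2): flips 1 -> legal
(4,3): flips 1 -> legal
(4,4): flips 1 -> legal
(4,5): flips 1 -> legal
W mobility = 8

Answer: B=5 W=8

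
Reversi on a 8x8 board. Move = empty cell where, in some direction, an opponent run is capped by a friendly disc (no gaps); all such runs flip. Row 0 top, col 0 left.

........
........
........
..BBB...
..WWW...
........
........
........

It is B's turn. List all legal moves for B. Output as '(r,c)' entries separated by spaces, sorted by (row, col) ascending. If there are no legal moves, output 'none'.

Answer: (5,1) (5,2) (5,3) (5,4) (5,5)

Derivation:
(3,1): no bracket -> illegal
(3,5): no bracket -> illegal
(4,1): no bracket -> illegal
(4,5): no bracket -> illegal
(5,1): flips 1 -> legal
(5,2): flips 2 -> legal
(5,3): flips 1 -> legal
(5,4): flips 2 -> legal
(5,5): flips 1 -> legal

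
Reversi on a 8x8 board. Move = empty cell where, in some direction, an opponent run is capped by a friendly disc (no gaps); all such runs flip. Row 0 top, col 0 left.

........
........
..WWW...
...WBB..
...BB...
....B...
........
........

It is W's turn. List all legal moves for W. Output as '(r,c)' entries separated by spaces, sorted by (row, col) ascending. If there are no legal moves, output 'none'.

(2,5): no bracket -> illegal
(2,6): no bracket -> illegal
(3,2): no bracket -> illegal
(3,6): flips 2 -> legal
(4,2): no bracket -> illegal
(4,5): flips 1 -> legal
(4,6): flips 1 -> legal
(5,2): no bracket -> illegal
(5,3): flips 1 -> legal
(5,5): flips 1 -> legal
(6,3): no bracket -> illegal
(6,4): flips 3 -> legal
(6,5): no bracket -> illegal

Answer: (3,6) (4,5) (4,6) (5,3) (5,5) (6,4)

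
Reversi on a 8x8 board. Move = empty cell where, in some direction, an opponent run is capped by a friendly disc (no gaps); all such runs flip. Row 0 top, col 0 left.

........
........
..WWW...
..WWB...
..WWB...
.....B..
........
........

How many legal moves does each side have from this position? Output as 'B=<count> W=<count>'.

Answer: B=6 W=5

Derivation:
-- B to move --
(1,1): flips 2 -> legal
(1,2): flips 1 -> legal
(1,3): no bracket -> illegal
(1,4): flips 1 -> legal
(1,5): no bracket -> illegal
(2,1): no bracket -> illegal
(2,5): no bracket -> illegal
(3,1): flips 2 -> legal
(3,5): no bracket -> illegal
(4,1): flips 2 -> legal
(5,1): no bracket -> illegal
(5,2): flips 1 -> legal
(5,3): no bracket -> illegal
(5,4): no bracket -> illegal
B mobility = 6
-- W to move --
(2,5): flips 1 -> legal
(3,5): flips 1 -> legal
(4,5): flips 2 -> legal
(4,6): no bracket -> illegal
(5,3): no bracket -> illegal
(5,4): flips 2 -> legal
(5,6): no bracket -> illegal
(6,4): no bracket -> illegal
(6,5): no bracket -> illegal
(6,6): flips 2 -> legal
W mobility = 5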